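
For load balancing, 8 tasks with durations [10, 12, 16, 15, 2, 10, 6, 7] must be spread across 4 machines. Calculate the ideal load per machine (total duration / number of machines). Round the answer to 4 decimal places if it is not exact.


Total processing time = 10 + 12 + 16 + 15 + 2 + 10 + 6 + 7 = 78
Number of machines = 4
Ideal balanced load = 78 / 4 = 19.5

19.5


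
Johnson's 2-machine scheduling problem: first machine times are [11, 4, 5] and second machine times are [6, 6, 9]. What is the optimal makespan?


Apply Johnson's rule:
  Group 1 (a <= b): [(2, 4, 6), (3, 5, 9)]
  Group 2 (a > b): [(1, 11, 6)]
Optimal job order: [2, 3, 1]
Schedule:
  Job 2: M1 done at 4, M2 done at 10
  Job 3: M1 done at 9, M2 done at 19
  Job 1: M1 done at 20, M2 done at 26
Makespan = 26

26


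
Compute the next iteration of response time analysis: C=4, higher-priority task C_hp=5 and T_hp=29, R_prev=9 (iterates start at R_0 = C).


R_next = C + ceil(R_prev / T_hp) * C_hp
ceil(9 / 29) = ceil(0.3103) = 1
Interference = 1 * 5 = 5
R_next = 4 + 5 = 9
R_next = R_prev, so the iteration has converged (response time = 9).

9


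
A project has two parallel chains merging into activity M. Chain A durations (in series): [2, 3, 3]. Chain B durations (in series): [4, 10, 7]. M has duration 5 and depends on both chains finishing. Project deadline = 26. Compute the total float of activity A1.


Forward pass: ES(A1) = sum of predecessors on chain A = 0
EF = ES + duration = 0 + 2 = 2
Backward pass: LF(M) = deadline = 26; LS(M) = 26 - 5 = 21
LF(A1) = LS(M) - sum(successors on chain A) = 21 - 6 = 15
LS = LF - duration = 15 - 2 = 13
Total float = LS - ES = 13 - 0 = 13

13


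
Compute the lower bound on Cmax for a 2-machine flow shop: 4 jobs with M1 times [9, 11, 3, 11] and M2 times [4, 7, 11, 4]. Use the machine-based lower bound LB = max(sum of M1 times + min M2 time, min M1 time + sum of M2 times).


LB1 = sum(M1 times) + min(M2 times) = 34 + 4 = 38
LB2 = min(M1 times) + sum(M2 times) = 3 + 26 = 29
Lower bound = max(LB1, LB2) = max(38, 29) = 38

38


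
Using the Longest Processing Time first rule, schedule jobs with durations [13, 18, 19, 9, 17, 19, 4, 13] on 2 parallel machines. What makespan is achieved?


Sort jobs in decreasing order (LPT): [19, 19, 18, 17, 13, 13, 9, 4]
Assign each job to the least loaded machine:
  Machine 1: jobs [19, 18, 13, 4], load = 54
  Machine 2: jobs [19, 17, 13, 9], load = 58
Makespan = max load = 58

58


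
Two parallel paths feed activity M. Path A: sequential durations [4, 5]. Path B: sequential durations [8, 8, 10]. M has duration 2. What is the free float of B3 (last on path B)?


ES(B3) = sum of predecessors on chain B = 16
EF(B3) = ES + duration = 16 + 10 = 26
Successor of B3 is M. ES(M) = max(sum(A), sum(B)) = max(9, 26) = 26
Free float = ES(successor) - EF(current) = 26 - 26 = 0

0


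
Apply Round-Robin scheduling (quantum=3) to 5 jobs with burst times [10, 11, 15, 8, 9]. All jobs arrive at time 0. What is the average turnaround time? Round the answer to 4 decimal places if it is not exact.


Time quantum = 3
Execution trace:
  J1 runs 3 units, time = 3
  J2 runs 3 units, time = 6
  J3 runs 3 units, time = 9
  J4 runs 3 units, time = 12
  J5 runs 3 units, time = 15
  J1 runs 3 units, time = 18
  J2 runs 3 units, time = 21
  J3 runs 3 units, time = 24
  J4 runs 3 units, time = 27
  J5 runs 3 units, time = 30
  J1 runs 3 units, time = 33
  J2 runs 3 units, time = 36
  J3 runs 3 units, time = 39
  J4 runs 2 units, time = 41
  J5 runs 3 units, time = 44
  J1 runs 1 units, time = 45
  J2 runs 2 units, time = 47
  J3 runs 3 units, time = 50
  J3 runs 3 units, time = 53
Finish times: [45, 47, 53, 41, 44]
Average turnaround = 230/5 = 46.0

46.0


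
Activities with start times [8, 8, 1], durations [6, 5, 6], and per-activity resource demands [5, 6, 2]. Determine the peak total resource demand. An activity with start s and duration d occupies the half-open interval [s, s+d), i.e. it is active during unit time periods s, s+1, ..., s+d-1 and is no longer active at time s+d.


Each activity i is active on [start_i, start_i + duration_i).
Compute total resource usage per time slot:
  t=0: active resources = [], total = 0
  t=1: active resources = [2], total = 2
  t=2: active resources = [2], total = 2
  t=3: active resources = [2], total = 2
  t=4: active resources = [2], total = 2
  t=5: active resources = [2], total = 2
  t=6: active resources = [2], total = 2
  t=7: active resources = [], total = 0
  t=8: active resources = [5, 6], total = 11
  t=9: active resources = [5, 6], total = 11
  t=10: active resources = [5, 6], total = 11
  t=11: active resources = [5, 6], total = 11
  t=12: active resources = [5, 6], total = 11
  t=13: active resources = [5], total = 5
Peak resource demand = 11

11


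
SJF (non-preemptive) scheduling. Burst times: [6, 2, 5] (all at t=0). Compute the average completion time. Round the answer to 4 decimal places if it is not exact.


SJF order (ascending): [2, 5, 6]
Completion times:
  Job 1: burst=2, C=2
  Job 2: burst=5, C=7
  Job 3: burst=6, C=13
Average completion = 22/3 = 7.3333

7.3333


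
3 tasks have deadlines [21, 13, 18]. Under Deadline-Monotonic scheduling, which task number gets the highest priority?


Sort tasks by relative deadline (ascending):
  Task 2: deadline = 13
  Task 3: deadline = 18
  Task 1: deadline = 21
Priority order (highest first): [2, 3, 1]
Highest priority task = 2

2


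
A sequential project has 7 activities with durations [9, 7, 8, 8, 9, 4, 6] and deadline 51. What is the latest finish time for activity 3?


LF(activity 3) = deadline - sum of successor durations
Successors: activities 4 through 7 with durations [8, 9, 4, 6]
Sum of successor durations = 27
LF = 51 - 27 = 24

24


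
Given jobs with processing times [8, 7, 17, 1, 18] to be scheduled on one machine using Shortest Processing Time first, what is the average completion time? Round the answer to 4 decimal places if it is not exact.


Sort jobs by processing time (SPT order): [1, 7, 8, 17, 18]
Compute completion times sequentially:
  Job 1: processing = 1, completes at 1
  Job 2: processing = 7, completes at 8
  Job 3: processing = 8, completes at 16
  Job 4: processing = 17, completes at 33
  Job 5: processing = 18, completes at 51
Sum of completion times = 109
Average completion time = 109/5 = 21.8

21.8


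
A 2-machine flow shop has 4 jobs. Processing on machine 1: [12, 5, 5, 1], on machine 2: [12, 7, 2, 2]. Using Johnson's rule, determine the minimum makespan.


Apply Johnson's rule:
  Group 1 (a <= b): [(4, 1, 2), (2, 5, 7), (1, 12, 12)]
  Group 2 (a > b): [(3, 5, 2)]
Optimal job order: [4, 2, 1, 3]
Schedule:
  Job 4: M1 done at 1, M2 done at 3
  Job 2: M1 done at 6, M2 done at 13
  Job 1: M1 done at 18, M2 done at 30
  Job 3: M1 done at 23, M2 done at 32
Makespan = 32

32


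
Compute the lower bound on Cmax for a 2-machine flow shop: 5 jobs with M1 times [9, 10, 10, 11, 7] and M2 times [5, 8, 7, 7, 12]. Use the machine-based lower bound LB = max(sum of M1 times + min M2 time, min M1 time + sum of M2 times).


LB1 = sum(M1 times) + min(M2 times) = 47 + 5 = 52
LB2 = min(M1 times) + sum(M2 times) = 7 + 39 = 46
Lower bound = max(LB1, LB2) = max(52, 46) = 52

52


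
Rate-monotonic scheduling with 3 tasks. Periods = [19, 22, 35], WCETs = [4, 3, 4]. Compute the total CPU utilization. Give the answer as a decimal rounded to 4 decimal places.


Compute individual utilizations (exact fractions):
  Task 1: C/T = 4/19 (approx. 0.2105)
  Task 2: C/T = 3/22 (approx. 0.1364)
  Task 3: C/T = 4/35 (approx. 0.1143)
Total utilization U = 4/19 + 3/22 + 4/35 = 6747/14630
Rounded to 4 decimal places: U = 0.4612
RM (Liu & Layland) bound for 3 tasks = 0.779763; compare with U = 6747/14630 (approx. 0.461176)
U <= bound, so schedulable by RM sufficient condition.

0.4612


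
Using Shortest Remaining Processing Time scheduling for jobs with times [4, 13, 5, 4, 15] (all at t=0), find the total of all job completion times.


Since all jobs arrive at t=0, SRPT equals SPT ordering.
SPT order: [4, 4, 5, 13, 15]
Completion times:
  Job 1: p=4, C=4
  Job 2: p=4, C=8
  Job 3: p=5, C=13
  Job 4: p=13, C=26
  Job 5: p=15, C=41
Total completion time = 4 + 8 + 13 + 26 + 41 = 92

92


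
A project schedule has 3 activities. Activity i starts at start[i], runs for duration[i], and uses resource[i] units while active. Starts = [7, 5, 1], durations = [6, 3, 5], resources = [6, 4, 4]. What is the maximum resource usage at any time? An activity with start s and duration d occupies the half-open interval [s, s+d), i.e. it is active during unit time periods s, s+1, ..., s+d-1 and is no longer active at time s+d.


Each activity i is active on [start_i, start_i + duration_i).
Compute total resource usage per time slot:
  t=0: active resources = [], total = 0
  t=1: active resources = [4], total = 4
  t=2: active resources = [4], total = 4
  t=3: active resources = [4], total = 4
  t=4: active resources = [4], total = 4
  t=5: active resources = [4, 4], total = 8
  t=6: active resources = [4], total = 4
  t=7: active resources = [6, 4], total = 10
  t=8: active resources = [6], total = 6
  t=9: active resources = [6], total = 6
  t=10: active resources = [6], total = 6
  t=11: active resources = [6], total = 6
  t=12: active resources = [6], total = 6
Peak resource demand = 10

10


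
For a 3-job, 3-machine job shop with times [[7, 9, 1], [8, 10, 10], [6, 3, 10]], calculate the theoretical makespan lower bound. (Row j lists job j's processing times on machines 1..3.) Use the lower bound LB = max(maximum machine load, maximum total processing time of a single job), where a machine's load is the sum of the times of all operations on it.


Machine loads:
  Machine 1: 7 + 8 + 6 = 21
  Machine 2: 9 + 10 + 3 = 22
  Machine 3: 1 + 10 + 10 = 21
Max machine load = 22
Job totals:
  Job 1: 17
  Job 2: 28
  Job 3: 19
Max job total = 28
Lower bound = max(22, 28) = 28

28


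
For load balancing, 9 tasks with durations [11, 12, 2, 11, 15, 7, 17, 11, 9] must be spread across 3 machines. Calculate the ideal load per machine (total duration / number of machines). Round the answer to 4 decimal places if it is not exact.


Total processing time = 11 + 12 + 2 + 11 + 15 + 7 + 17 + 11 + 9 = 95
Number of machines = 3
Ideal balanced load = 95 / 3 = 31.6667

31.6667


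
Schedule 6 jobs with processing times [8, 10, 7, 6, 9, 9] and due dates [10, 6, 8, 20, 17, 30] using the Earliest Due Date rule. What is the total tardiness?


Sort by due date (EDD order): [(10, 6), (7, 8), (8, 10), (9, 17), (6, 20), (9, 30)]
Compute completion times and tardiness:
  Job 1: p=10, d=6, C=10, tardiness=max(0,10-6)=4
  Job 2: p=7, d=8, C=17, tardiness=max(0,17-8)=9
  Job 3: p=8, d=10, C=25, tardiness=max(0,25-10)=15
  Job 4: p=9, d=17, C=34, tardiness=max(0,34-17)=17
  Job 5: p=6, d=20, C=40, tardiness=max(0,40-20)=20
  Job 6: p=9, d=30, C=49, tardiness=max(0,49-30)=19
Total tardiness = 84

84


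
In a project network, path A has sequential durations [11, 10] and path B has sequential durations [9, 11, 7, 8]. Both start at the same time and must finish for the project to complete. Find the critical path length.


Path A total = 11 + 10 = 21
Path B total = 9 + 11 + 7 + 8 = 35
Critical path = longest path = max(21, 35) = 35

35


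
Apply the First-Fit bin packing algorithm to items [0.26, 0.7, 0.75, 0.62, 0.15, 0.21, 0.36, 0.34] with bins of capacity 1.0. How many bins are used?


Place items sequentially using First-Fit:
  Item 0.26 -> new Bin 1
  Item 0.7 -> Bin 1 (now 0.96)
  Item 0.75 -> new Bin 2
  Item 0.62 -> new Bin 3
  Item 0.15 -> Bin 2 (now 0.9)
  Item 0.21 -> Bin 3 (now 0.83)
  Item 0.36 -> new Bin 4
  Item 0.34 -> Bin 4 (now 0.7)
Total bins used = 4

4


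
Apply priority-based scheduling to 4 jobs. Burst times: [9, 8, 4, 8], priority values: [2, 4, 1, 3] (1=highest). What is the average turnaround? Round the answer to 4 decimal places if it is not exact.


Sort by priority (ascending = highest first):
Order: [(1, 4), (2, 9), (3, 8), (4, 8)]
Completion times:
  Priority 1, burst=4, C=4
  Priority 2, burst=9, C=13
  Priority 3, burst=8, C=21
  Priority 4, burst=8, C=29
Average turnaround = 67/4 = 16.75

16.75


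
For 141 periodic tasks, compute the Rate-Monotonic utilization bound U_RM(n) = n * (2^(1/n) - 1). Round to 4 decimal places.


Compute 2^(1/141) = 1.0049280405
Subtract 1: 1.0049280405 - 1 = 0.0049280405
Multiply by n: 141 * 0.0049280405 = 0.6948537105
Round to 4 dp: 0.6949

0.6949


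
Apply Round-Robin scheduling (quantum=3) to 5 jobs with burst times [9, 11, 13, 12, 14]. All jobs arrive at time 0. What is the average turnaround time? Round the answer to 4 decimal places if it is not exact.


Time quantum = 3
Execution trace:
  J1 runs 3 units, time = 3
  J2 runs 3 units, time = 6
  J3 runs 3 units, time = 9
  J4 runs 3 units, time = 12
  J5 runs 3 units, time = 15
  J1 runs 3 units, time = 18
  J2 runs 3 units, time = 21
  J3 runs 3 units, time = 24
  J4 runs 3 units, time = 27
  J5 runs 3 units, time = 30
  J1 runs 3 units, time = 33
  J2 runs 3 units, time = 36
  J3 runs 3 units, time = 39
  J4 runs 3 units, time = 42
  J5 runs 3 units, time = 45
  J2 runs 2 units, time = 47
  J3 runs 3 units, time = 50
  J4 runs 3 units, time = 53
  J5 runs 3 units, time = 56
  J3 runs 1 units, time = 57
  J5 runs 2 units, time = 59
Finish times: [33, 47, 57, 53, 59]
Average turnaround = 249/5 = 49.8

49.8


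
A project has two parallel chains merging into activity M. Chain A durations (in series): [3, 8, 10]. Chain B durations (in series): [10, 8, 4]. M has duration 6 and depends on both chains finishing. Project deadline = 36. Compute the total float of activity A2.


Forward pass: ES(A2) = sum of predecessors on chain A = 3
EF = ES + duration = 3 + 8 = 11
Backward pass: LF(M) = deadline = 36; LS(M) = 36 - 6 = 30
LF(A2) = LS(M) - sum(successors on chain A) = 30 - 10 = 20
LS = LF - duration = 20 - 8 = 12
Total float = LS - ES = 12 - 3 = 9

9


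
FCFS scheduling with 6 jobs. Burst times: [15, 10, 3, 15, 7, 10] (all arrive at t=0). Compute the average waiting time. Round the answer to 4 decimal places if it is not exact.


FCFS order (as given): [15, 10, 3, 15, 7, 10]
Waiting times:
  Job 1: wait = 0
  Job 2: wait = 15
  Job 3: wait = 25
  Job 4: wait = 28
  Job 5: wait = 43
  Job 6: wait = 50
Sum of waiting times = 161
Average waiting time = 161/6 = 26.8333

26.8333


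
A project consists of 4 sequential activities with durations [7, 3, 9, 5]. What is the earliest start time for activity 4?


Activity 4 starts after activities 1 through 3 complete.
Predecessor durations: [7, 3, 9]
ES = 7 + 3 + 9 = 19

19


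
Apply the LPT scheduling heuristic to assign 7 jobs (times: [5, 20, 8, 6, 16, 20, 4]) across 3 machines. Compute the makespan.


Sort jobs in decreasing order (LPT): [20, 20, 16, 8, 6, 5, 4]
Assign each job to the least loaded machine:
  Machine 1: jobs [20, 6], load = 26
  Machine 2: jobs [20, 5], load = 25
  Machine 3: jobs [16, 8, 4], load = 28
Makespan = max load = 28

28


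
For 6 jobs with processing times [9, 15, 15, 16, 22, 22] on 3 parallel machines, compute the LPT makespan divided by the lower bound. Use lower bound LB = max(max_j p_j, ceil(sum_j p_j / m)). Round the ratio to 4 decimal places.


LPT order: [22, 22, 16, 15, 15, 9]
Machine loads after assignment: [37, 31, 31]
LPT makespan = 37
Lower bound = max(max_job, ceil(total/3)) = max(22, 33) = 33
Ratio = 37 / 33 = 1.1212

1.1212


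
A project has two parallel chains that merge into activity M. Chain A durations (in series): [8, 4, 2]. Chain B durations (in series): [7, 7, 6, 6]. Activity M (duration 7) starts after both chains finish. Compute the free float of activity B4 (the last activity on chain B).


ES(B4) = sum of predecessors on chain B = 20
EF(B4) = ES + duration = 20 + 6 = 26
Successor of B4 is M. ES(M) = max(sum(A), sum(B)) = max(14, 26) = 26
Free float = ES(successor) - EF(current) = 26 - 26 = 0

0


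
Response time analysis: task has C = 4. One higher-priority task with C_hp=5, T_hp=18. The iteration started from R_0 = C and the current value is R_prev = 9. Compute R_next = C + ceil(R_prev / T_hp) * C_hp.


R_next = C + ceil(R_prev / T_hp) * C_hp
ceil(9 / 18) = ceil(0.5) = 1
Interference = 1 * 5 = 5
R_next = 4 + 5 = 9
R_next = R_prev, so the iteration has converged (response time = 9).

9


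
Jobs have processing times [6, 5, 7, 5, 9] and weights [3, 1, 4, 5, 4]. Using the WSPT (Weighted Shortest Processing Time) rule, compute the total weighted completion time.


Compute p/w ratios and sort ascending (WSPT): [(5, 5), (7, 4), (6, 3), (9, 4), (5, 1)]
Compute weighted completion times:
  Job (p=5,w=5): C=5, w*C=5*5=25
  Job (p=7,w=4): C=12, w*C=4*12=48
  Job (p=6,w=3): C=18, w*C=3*18=54
  Job (p=9,w=4): C=27, w*C=4*27=108
  Job (p=5,w=1): C=32, w*C=1*32=32
Total weighted completion time = 267

267


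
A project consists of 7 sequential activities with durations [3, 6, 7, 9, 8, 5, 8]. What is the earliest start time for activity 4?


Activity 4 starts after activities 1 through 3 complete.
Predecessor durations: [3, 6, 7]
ES = 3 + 6 + 7 = 16

16


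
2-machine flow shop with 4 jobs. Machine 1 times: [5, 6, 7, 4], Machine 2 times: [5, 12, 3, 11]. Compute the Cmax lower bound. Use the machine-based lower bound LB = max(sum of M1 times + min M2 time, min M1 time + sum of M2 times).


LB1 = sum(M1 times) + min(M2 times) = 22 + 3 = 25
LB2 = min(M1 times) + sum(M2 times) = 4 + 31 = 35
Lower bound = max(LB1, LB2) = max(25, 35) = 35

35


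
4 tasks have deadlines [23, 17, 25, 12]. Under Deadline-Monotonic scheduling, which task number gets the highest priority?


Sort tasks by relative deadline (ascending):
  Task 4: deadline = 12
  Task 2: deadline = 17
  Task 1: deadline = 23
  Task 3: deadline = 25
Priority order (highest first): [4, 2, 1, 3]
Highest priority task = 4

4


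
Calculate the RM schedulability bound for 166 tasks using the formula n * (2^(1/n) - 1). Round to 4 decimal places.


Compute 2^(1/166) = 1.0041843153
Subtract 1: 1.0041843153 - 1 = 0.0041843153
Multiply by n: 166 * 0.0041843153 = 0.6945963398
Round to 4 dp: 0.6946

0.6946


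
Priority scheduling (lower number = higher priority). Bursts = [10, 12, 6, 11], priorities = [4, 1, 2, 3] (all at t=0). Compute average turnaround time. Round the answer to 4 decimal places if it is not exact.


Sort by priority (ascending = highest first):
Order: [(1, 12), (2, 6), (3, 11), (4, 10)]
Completion times:
  Priority 1, burst=12, C=12
  Priority 2, burst=6, C=18
  Priority 3, burst=11, C=29
  Priority 4, burst=10, C=39
Average turnaround = 98/4 = 24.5

24.5


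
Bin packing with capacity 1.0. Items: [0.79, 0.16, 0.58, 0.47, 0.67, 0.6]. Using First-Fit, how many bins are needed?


Place items sequentially using First-Fit:
  Item 0.79 -> new Bin 1
  Item 0.16 -> Bin 1 (now 0.95)
  Item 0.58 -> new Bin 2
  Item 0.47 -> new Bin 3
  Item 0.67 -> new Bin 4
  Item 0.6 -> new Bin 5
Total bins used = 5

5


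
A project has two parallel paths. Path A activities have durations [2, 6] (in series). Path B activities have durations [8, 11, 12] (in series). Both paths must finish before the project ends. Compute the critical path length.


Path A total = 2 + 6 = 8
Path B total = 8 + 11 + 12 = 31
Critical path = longest path = max(8, 31) = 31

31


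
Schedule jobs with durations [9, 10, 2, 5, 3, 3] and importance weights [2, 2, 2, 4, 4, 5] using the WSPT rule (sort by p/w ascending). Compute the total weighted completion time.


Compute p/w ratios and sort ascending (WSPT): [(3, 5), (3, 4), (2, 2), (5, 4), (9, 2), (10, 2)]
Compute weighted completion times:
  Job (p=3,w=5): C=3, w*C=5*3=15
  Job (p=3,w=4): C=6, w*C=4*6=24
  Job (p=2,w=2): C=8, w*C=2*8=16
  Job (p=5,w=4): C=13, w*C=4*13=52
  Job (p=9,w=2): C=22, w*C=2*22=44
  Job (p=10,w=2): C=32, w*C=2*32=64
Total weighted completion time = 215

215


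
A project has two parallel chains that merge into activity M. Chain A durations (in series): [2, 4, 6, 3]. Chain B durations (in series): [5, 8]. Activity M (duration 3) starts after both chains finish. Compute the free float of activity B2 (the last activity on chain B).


ES(B2) = sum of predecessors on chain B = 5
EF(B2) = ES + duration = 5 + 8 = 13
Successor of B2 is M. ES(M) = max(sum(A), sum(B)) = max(15, 13) = 15
Free float = ES(successor) - EF(current) = 15 - 13 = 2

2


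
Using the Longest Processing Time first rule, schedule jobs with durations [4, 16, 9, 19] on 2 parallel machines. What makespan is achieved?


Sort jobs in decreasing order (LPT): [19, 16, 9, 4]
Assign each job to the least loaded machine:
  Machine 1: jobs [19, 4], load = 23
  Machine 2: jobs [16, 9], load = 25
Makespan = max load = 25

25


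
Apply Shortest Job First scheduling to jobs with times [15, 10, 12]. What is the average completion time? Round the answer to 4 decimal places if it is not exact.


SJF order (ascending): [10, 12, 15]
Completion times:
  Job 1: burst=10, C=10
  Job 2: burst=12, C=22
  Job 3: burst=15, C=37
Average completion = 69/3 = 23.0

23.0


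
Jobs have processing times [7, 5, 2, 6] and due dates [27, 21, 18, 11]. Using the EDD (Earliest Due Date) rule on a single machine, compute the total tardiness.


Sort by due date (EDD order): [(6, 11), (2, 18), (5, 21), (7, 27)]
Compute completion times and tardiness:
  Job 1: p=6, d=11, C=6, tardiness=max(0,6-11)=0
  Job 2: p=2, d=18, C=8, tardiness=max(0,8-18)=0
  Job 3: p=5, d=21, C=13, tardiness=max(0,13-21)=0
  Job 4: p=7, d=27, C=20, tardiness=max(0,20-27)=0
Total tardiness = 0

0


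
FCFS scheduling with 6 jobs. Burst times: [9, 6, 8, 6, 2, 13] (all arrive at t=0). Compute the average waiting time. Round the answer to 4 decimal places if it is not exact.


FCFS order (as given): [9, 6, 8, 6, 2, 13]
Waiting times:
  Job 1: wait = 0
  Job 2: wait = 9
  Job 3: wait = 15
  Job 4: wait = 23
  Job 5: wait = 29
  Job 6: wait = 31
Sum of waiting times = 107
Average waiting time = 107/6 = 17.8333

17.8333


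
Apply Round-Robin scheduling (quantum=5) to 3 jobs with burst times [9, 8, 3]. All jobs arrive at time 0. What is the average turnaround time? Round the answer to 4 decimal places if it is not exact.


Time quantum = 5
Execution trace:
  J1 runs 5 units, time = 5
  J2 runs 5 units, time = 10
  J3 runs 3 units, time = 13
  J1 runs 4 units, time = 17
  J2 runs 3 units, time = 20
Finish times: [17, 20, 13]
Average turnaround = 50/3 = 16.6667

16.6667


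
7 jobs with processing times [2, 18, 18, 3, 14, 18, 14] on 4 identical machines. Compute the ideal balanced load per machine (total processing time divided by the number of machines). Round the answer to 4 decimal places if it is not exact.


Total processing time = 2 + 18 + 18 + 3 + 14 + 18 + 14 = 87
Number of machines = 4
Ideal balanced load = 87 / 4 = 21.75

21.75


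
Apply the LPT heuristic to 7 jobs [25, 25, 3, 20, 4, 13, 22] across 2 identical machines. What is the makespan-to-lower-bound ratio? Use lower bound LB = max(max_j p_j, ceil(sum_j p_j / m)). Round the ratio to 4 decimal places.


LPT order: [25, 25, 22, 20, 13, 4, 3]
Machine loads after assignment: [54, 58]
LPT makespan = 58
Lower bound = max(max_job, ceil(total/2)) = max(25, 56) = 56
Ratio = 58 / 56 = 1.0357

1.0357


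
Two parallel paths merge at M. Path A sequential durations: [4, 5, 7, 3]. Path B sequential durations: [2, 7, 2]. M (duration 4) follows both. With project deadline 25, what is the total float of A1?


Forward pass: ES(A1) = sum of predecessors on chain A = 0
EF = ES + duration = 0 + 4 = 4
Backward pass: LF(M) = deadline = 25; LS(M) = 25 - 4 = 21
LF(A1) = LS(M) - sum(successors on chain A) = 21 - 15 = 6
LS = LF - duration = 6 - 4 = 2
Total float = LS - ES = 2 - 0 = 2

2


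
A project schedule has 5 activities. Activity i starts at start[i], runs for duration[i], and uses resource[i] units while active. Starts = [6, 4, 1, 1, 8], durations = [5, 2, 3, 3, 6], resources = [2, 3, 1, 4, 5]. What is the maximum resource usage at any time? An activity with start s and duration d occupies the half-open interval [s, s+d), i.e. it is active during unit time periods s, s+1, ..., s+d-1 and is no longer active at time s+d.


Each activity i is active on [start_i, start_i + duration_i).
Compute total resource usage per time slot:
  t=0: active resources = [], total = 0
  t=1: active resources = [1, 4], total = 5
  t=2: active resources = [1, 4], total = 5
  t=3: active resources = [1, 4], total = 5
  t=4: active resources = [3], total = 3
  t=5: active resources = [3], total = 3
  t=6: active resources = [2], total = 2
  t=7: active resources = [2], total = 2
  t=8: active resources = [2, 5], total = 7
  t=9: active resources = [2, 5], total = 7
  t=10: active resources = [2, 5], total = 7
  t=11: active resources = [5], total = 5
  t=12: active resources = [5], total = 5
  t=13: active resources = [5], total = 5
Peak resource demand = 7

7


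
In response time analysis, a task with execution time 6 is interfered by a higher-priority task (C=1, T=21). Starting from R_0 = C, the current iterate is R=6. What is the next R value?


R_next = C + ceil(R_prev / T_hp) * C_hp
ceil(6 / 21) = ceil(0.2857) = 1
Interference = 1 * 1 = 1
R_next = 6 + 1 = 7

7


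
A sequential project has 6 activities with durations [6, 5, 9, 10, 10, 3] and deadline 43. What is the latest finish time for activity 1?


LF(activity 1) = deadline - sum of successor durations
Successors: activities 2 through 6 with durations [5, 9, 10, 10, 3]
Sum of successor durations = 37
LF = 43 - 37 = 6

6


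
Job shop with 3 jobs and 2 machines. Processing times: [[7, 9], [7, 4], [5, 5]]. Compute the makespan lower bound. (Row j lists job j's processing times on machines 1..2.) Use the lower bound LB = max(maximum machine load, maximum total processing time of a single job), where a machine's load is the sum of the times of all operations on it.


Machine loads:
  Machine 1: 7 + 7 + 5 = 19
  Machine 2: 9 + 4 + 5 = 18
Max machine load = 19
Job totals:
  Job 1: 16
  Job 2: 11
  Job 3: 10
Max job total = 16
Lower bound = max(19, 16) = 19

19


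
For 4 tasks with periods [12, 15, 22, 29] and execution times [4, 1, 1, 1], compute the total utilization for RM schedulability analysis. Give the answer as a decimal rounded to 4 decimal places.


Compute individual utilizations (exact fractions):
  Task 1: C/T = 4/12 = 1/3 (approx. 0.3333)
  Task 2: C/T = 1/15 (approx. 0.0667)
  Task 3: C/T = 1/22 (approx. 0.0455)
  Task 4: C/T = 1/29 (approx. 0.0345)
Total utilization U = 1/3 + 1/15 + 1/22 + 1/29 = 1531/3190
Rounded to 4 decimal places: U = 0.4799
RM (Liu & Layland) bound for 4 tasks = 0.756828; compare with U = 1531/3190 (approx. 0.479937)
U <= bound, so schedulable by RM sufficient condition.

0.4799


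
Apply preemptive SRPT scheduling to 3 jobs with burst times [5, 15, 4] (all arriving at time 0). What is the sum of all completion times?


Since all jobs arrive at t=0, SRPT equals SPT ordering.
SPT order: [4, 5, 15]
Completion times:
  Job 1: p=4, C=4
  Job 2: p=5, C=9
  Job 3: p=15, C=24
Total completion time = 4 + 9 + 24 = 37

37


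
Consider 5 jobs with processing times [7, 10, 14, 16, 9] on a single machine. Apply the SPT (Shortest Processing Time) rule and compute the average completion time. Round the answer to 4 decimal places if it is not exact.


Sort jobs by processing time (SPT order): [7, 9, 10, 14, 16]
Compute completion times sequentially:
  Job 1: processing = 7, completes at 7
  Job 2: processing = 9, completes at 16
  Job 3: processing = 10, completes at 26
  Job 4: processing = 14, completes at 40
  Job 5: processing = 16, completes at 56
Sum of completion times = 145
Average completion time = 145/5 = 29.0

29.0


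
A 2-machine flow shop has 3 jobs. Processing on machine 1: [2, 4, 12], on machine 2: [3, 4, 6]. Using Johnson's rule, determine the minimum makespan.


Apply Johnson's rule:
  Group 1 (a <= b): [(1, 2, 3), (2, 4, 4)]
  Group 2 (a > b): [(3, 12, 6)]
Optimal job order: [1, 2, 3]
Schedule:
  Job 1: M1 done at 2, M2 done at 5
  Job 2: M1 done at 6, M2 done at 10
  Job 3: M1 done at 18, M2 done at 24
Makespan = 24

24


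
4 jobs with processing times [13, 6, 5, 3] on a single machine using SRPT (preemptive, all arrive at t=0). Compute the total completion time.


Since all jobs arrive at t=0, SRPT equals SPT ordering.
SPT order: [3, 5, 6, 13]
Completion times:
  Job 1: p=3, C=3
  Job 2: p=5, C=8
  Job 3: p=6, C=14
  Job 4: p=13, C=27
Total completion time = 3 + 8 + 14 + 27 = 52

52


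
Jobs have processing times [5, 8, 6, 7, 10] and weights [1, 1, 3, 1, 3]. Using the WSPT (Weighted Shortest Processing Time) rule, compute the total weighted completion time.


Compute p/w ratios and sort ascending (WSPT): [(6, 3), (10, 3), (5, 1), (7, 1), (8, 1)]
Compute weighted completion times:
  Job (p=6,w=3): C=6, w*C=3*6=18
  Job (p=10,w=3): C=16, w*C=3*16=48
  Job (p=5,w=1): C=21, w*C=1*21=21
  Job (p=7,w=1): C=28, w*C=1*28=28
  Job (p=8,w=1): C=36, w*C=1*36=36
Total weighted completion time = 151

151


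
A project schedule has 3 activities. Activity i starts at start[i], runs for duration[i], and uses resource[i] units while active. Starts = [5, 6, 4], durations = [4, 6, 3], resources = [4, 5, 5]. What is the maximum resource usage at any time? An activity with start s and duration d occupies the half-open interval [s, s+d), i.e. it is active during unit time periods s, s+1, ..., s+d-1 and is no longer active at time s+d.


Each activity i is active on [start_i, start_i + duration_i).
Compute total resource usage per time slot:
  t=0: active resources = [], total = 0
  t=1: active resources = [], total = 0
  t=2: active resources = [], total = 0
  t=3: active resources = [], total = 0
  t=4: active resources = [5], total = 5
  t=5: active resources = [4, 5], total = 9
  t=6: active resources = [4, 5, 5], total = 14
  t=7: active resources = [4, 5], total = 9
  t=8: active resources = [4, 5], total = 9
  t=9: active resources = [5], total = 5
  t=10: active resources = [5], total = 5
  t=11: active resources = [5], total = 5
Peak resource demand = 14

14


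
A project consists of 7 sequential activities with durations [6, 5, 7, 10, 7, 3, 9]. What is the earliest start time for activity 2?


Activity 2 starts after activities 1 through 1 complete.
Predecessor durations: [6]
ES = 6 = 6

6


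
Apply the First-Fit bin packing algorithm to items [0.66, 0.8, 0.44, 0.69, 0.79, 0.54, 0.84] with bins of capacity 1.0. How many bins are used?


Place items sequentially using First-Fit:
  Item 0.66 -> new Bin 1
  Item 0.8 -> new Bin 2
  Item 0.44 -> new Bin 3
  Item 0.69 -> new Bin 4
  Item 0.79 -> new Bin 5
  Item 0.54 -> Bin 3 (now 0.98)
  Item 0.84 -> new Bin 6
Total bins used = 6

6


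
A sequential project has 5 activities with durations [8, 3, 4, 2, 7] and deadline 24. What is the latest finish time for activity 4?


LF(activity 4) = deadline - sum of successor durations
Successors: activities 5 through 5 with durations [7]
Sum of successor durations = 7
LF = 24 - 7 = 17

17


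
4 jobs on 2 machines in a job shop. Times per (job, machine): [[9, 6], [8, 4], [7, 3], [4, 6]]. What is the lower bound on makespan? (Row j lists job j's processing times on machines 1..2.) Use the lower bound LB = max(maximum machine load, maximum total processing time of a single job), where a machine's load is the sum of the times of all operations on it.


Machine loads:
  Machine 1: 9 + 8 + 7 + 4 = 28
  Machine 2: 6 + 4 + 3 + 6 = 19
Max machine load = 28
Job totals:
  Job 1: 15
  Job 2: 12
  Job 3: 10
  Job 4: 10
Max job total = 15
Lower bound = max(28, 15) = 28

28


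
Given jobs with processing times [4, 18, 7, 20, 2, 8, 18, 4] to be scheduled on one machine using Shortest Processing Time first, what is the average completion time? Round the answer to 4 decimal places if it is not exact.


Sort jobs by processing time (SPT order): [2, 4, 4, 7, 8, 18, 18, 20]
Compute completion times sequentially:
  Job 1: processing = 2, completes at 2
  Job 2: processing = 4, completes at 6
  Job 3: processing = 4, completes at 10
  Job 4: processing = 7, completes at 17
  Job 5: processing = 8, completes at 25
  Job 6: processing = 18, completes at 43
  Job 7: processing = 18, completes at 61
  Job 8: processing = 20, completes at 81
Sum of completion times = 245
Average completion time = 245/8 = 30.625

30.625


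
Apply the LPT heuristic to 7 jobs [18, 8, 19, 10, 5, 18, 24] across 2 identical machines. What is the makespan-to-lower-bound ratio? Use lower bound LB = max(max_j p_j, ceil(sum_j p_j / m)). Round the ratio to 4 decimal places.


LPT order: [24, 19, 18, 18, 10, 8, 5]
Machine loads after assignment: [50, 52]
LPT makespan = 52
Lower bound = max(max_job, ceil(total/2)) = max(24, 51) = 51
Ratio = 52 / 51 = 1.0196

1.0196


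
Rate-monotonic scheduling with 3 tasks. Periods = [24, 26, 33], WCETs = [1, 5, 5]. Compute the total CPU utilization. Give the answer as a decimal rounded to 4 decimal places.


Compute individual utilizations (exact fractions):
  Task 1: C/T = 1/24 (approx. 0.0417)
  Task 2: C/T = 5/26 (approx. 0.1923)
  Task 3: C/T = 5/33 (approx. 0.1515)
Total utilization U = 1/24 + 5/26 + 5/33 = 441/1144
Rounded to 4 decimal places: U = 0.3855
RM (Liu & Layland) bound for 3 tasks = 0.779763; compare with U = 441/1144 (approx. 0.385490)
U <= bound, so schedulable by RM sufficient condition.

0.3855


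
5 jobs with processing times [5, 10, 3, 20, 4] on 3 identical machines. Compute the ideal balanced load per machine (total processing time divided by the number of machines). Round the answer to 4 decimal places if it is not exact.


Total processing time = 5 + 10 + 3 + 20 + 4 = 42
Number of machines = 3
Ideal balanced load = 42 / 3 = 14.0

14.0


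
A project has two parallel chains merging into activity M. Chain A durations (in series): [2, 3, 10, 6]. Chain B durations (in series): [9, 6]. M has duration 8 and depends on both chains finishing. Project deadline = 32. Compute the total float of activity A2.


Forward pass: ES(A2) = sum of predecessors on chain A = 2
EF = ES + duration = 2 + 3 = 5
Backward pass: LF(M) = deadline = 32; LS(M) = 32 - 8 = 24
LF(A2) = LS(M) - sum(successors on chain A) = 24 - 16 = 8
LS = LF - duration = 8 - 3 = 5
Total float = LS - ES = 5 - 2 = 3

3


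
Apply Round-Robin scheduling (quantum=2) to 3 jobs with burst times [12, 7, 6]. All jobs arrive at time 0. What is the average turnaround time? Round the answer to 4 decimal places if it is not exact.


Time quantum = 2
Execution trace:
  J1 runs 2 units, time = 2
  J2 runs 2 units, time = 4
  J3 runs 2 units, time = 6
  J1 runs 2 units, time = 8
  J2 runs 2 units, time = 10
  J3 runs 2 units, time = 12
  J1 runs 2 units, time = 14
  J2 runs 2 units, time = 16
  J3 runs 2 units, time = 18
  J1 runs 2 units, time = 20
  J2 runs 1 units, time = 21
  J1 runs 2 units, time = 23
  J1 runs 2 units, time = 25
Finish times: [25, 21, 18]
Average turnaround = 64/3 = 21.3333

21.3333


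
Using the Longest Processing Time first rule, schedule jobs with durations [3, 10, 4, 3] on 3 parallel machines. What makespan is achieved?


Sort jobs in decreasing order (LPT): [10, 4, 3, 3]
Assign each job to the least loaded machine:
  Machine 1: jobs [10], load = 10
  Machine 2: jobs [4], load = 4
  Machine 3: jobs [3, 3], load = 6
Makespan = max load = 10

10


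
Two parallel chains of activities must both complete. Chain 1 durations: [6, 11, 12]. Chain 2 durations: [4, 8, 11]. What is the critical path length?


Path A total = 6 + 11 + 12 = 29
Path B total = 4 + 8 + 11 = 23
Critical path = longest path = max(29, 23) = 29

29


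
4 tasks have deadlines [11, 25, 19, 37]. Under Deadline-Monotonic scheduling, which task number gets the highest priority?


Sort tasks by relative deadline (ascending):
  Task 1: deadline = 11
  Task 3: deadline = 19
  Task 2: deadline = 25
  Task 4: deadline = 37
Priority order (highest first): [1, 3, 2, 4]
Highest priority task = 1

1


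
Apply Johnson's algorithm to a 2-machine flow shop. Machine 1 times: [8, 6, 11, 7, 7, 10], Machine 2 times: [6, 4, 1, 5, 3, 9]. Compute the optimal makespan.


Apply Johnson's rule:
  Group 1 (a <= b): []
  Group 2 (a > b): [(6, 10, 9), (1, 8, 6), (4, 7, 5), (2, 6, 4), (5, 7, 3), (3, 11, 1)]
Optimal job order: [6, 1, 4, 2, 5, 3]
Schedule:
  Job 6: M1 done at 10, M2 done at 19
  Job 1: M1 done at 18, M2 done at 25
  Job 4: M1 done at 25, M2 done at 30
  Job 2: M1 done at 31, M2 done at 35
  Job 5: M1 done at 38, M2 done at 41
  Job 3: M1 done at 49, M2 done at 50
Makespan = 50

50


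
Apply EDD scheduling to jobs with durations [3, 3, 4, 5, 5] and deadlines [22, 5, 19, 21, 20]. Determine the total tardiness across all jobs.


Sort by due date (EDD order): [(3, 5), (4, 19), (5, 20), (5, 21), (3, 22)]
Compute completion times and tardiness:
  Job 1: p=3, d=5, C=3, tardiness=max(0,3-5)=0
  Job 2: p=4, d=19, C=7, tardiness=max(0,7-19)=0
  Job 3: p=5, d=20, C=12, tardiness=max(0,12-20)=0
  Job 4: p=5, d=21, C=17, tardiness=max(0,17-21)=0
  Job 5: p=3, d=22, C=20, tardiness=max(0,20-22)=0
Total tardiness = 0

0


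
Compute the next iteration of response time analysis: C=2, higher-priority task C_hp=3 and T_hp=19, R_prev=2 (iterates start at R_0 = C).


R_next = C + ceil(R_prev / T_hp) * C_hp
ceil(2 / 19) = ceil(0.1053) = 1
Interference = 1 * 3 = 3
R_next = 2 + 3 = 5

5


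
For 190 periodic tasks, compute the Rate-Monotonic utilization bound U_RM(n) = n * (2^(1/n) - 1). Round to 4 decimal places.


Compute 2^(1/190) = 1.0036548056
Subtract 1: 1.0036548056 - 1 = 0.0036548056
Multiply by n: 190 * 0.0036548056 = 0.6944130640
Round to 4 dp: 0.6944

0.6944


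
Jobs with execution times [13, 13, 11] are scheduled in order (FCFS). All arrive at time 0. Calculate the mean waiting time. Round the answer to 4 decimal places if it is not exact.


FCFS order (as given): [13, 13, 11]
Waiting times:
  Job 1: wait = 0
  Job 2: wait = 13
  Job 3: wait = 26
Sum of waiting times = 39
Average waiting time = 39/3 = 13.0

13.0


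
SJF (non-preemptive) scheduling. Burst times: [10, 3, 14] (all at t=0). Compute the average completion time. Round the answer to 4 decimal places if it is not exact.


SJF order (ascending): [3, 10, 14]
Completion times:
  Job 1: burst=3, C=3
  Job 2: burst=10, C=13
  Job 3: burst=14, C=27
Average completion = 43/3 = 14.3333

14.3333


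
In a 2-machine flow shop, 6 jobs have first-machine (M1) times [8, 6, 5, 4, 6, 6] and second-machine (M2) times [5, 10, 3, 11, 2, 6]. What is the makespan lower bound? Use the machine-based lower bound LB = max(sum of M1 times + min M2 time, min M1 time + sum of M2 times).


LB1 = sum(M1 times) + min(M2 times) = 35 + 2 = 37
LB2 = min(M1 times) + sum(M2 times) = 4 + 37 = 41
Lower bound = max(LB1, LB2) = max(37, 41) = 41

41


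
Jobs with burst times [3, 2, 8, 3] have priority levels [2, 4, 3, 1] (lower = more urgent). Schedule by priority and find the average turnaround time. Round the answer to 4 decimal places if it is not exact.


Sort by priority (ascending = highest first):
Order: [(1, 3), (2, 3), (3, 8), (4, 2)]
Completion times:
  Priority 1, burst=3, C=3
  Priority 2, burst=3, C=6
  Priority 3, burst=8, C=14
  Priority 4, burst=2, C=16
Average turnaround = 39/4 = 9.75

9.75


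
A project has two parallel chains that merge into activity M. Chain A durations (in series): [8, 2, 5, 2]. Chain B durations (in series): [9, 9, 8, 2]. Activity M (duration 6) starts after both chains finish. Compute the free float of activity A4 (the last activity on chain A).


ES(A4) = sum of predecessors on chain A = 15
EF(A4) = ES + duration = 15 + 2 = 17
Successor of A4 is M. ES(M) = max(sum(A), sum(B)) = max(17, 28) = 28
Free float = ES(successor) - EF(current) = 28 - 17 = 11

11


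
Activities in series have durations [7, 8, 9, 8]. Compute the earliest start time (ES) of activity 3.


Activity 3 starts after activities 1 through 2 complete.
Predecessor durations: [7, 8]
ES = 7 + 8 = 15

15
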